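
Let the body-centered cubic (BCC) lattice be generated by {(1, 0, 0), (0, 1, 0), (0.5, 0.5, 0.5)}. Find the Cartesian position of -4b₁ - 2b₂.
(-4, -2, 0)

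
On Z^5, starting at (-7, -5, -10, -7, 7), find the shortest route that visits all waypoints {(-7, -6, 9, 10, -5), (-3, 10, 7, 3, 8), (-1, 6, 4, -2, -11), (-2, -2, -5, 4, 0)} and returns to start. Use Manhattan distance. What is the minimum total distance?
186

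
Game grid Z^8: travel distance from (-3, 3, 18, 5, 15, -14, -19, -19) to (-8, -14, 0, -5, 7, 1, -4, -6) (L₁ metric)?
101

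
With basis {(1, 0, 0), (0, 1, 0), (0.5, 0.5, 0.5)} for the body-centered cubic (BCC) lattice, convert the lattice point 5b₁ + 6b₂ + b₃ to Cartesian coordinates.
(5.5, 6.5, 0.5)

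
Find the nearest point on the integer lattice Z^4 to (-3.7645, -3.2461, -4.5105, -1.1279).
(-4, -3, -5, -1)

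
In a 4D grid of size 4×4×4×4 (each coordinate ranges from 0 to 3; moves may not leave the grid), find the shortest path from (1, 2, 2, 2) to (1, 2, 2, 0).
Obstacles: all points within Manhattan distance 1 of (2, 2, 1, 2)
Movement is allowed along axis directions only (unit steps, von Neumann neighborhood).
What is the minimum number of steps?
2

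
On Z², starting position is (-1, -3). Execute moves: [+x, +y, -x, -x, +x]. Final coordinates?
(-1, -2)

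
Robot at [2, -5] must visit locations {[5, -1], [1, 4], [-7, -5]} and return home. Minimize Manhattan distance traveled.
42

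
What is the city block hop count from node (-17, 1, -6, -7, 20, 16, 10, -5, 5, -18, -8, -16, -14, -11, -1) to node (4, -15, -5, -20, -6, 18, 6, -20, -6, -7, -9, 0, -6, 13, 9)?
179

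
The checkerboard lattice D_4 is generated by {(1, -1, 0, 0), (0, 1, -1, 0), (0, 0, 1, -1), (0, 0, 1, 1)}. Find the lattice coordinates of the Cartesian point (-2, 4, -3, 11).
-2b₁ + 2b₂ - 6b₃ + 5b₄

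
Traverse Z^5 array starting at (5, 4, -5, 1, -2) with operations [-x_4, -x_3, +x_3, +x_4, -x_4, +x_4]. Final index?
(5, 4, -5, 1, -2)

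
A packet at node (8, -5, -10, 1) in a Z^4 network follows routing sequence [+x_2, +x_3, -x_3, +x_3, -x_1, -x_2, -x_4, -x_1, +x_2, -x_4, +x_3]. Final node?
(6, -4, -8, -1)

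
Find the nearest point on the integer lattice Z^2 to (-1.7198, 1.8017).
(-2, 2)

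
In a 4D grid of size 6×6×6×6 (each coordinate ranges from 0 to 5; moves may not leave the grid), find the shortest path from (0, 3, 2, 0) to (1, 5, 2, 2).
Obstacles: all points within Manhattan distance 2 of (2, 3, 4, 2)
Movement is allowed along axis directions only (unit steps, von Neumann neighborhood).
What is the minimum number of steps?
5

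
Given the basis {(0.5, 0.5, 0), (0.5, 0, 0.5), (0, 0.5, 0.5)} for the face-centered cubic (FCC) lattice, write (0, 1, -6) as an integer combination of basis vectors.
7b₁ - 7b₂ - 5b₃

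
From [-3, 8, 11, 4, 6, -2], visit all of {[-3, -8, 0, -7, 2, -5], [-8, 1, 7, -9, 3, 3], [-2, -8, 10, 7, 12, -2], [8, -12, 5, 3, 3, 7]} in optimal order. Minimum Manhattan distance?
143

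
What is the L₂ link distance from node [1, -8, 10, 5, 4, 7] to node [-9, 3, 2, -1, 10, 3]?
19.3132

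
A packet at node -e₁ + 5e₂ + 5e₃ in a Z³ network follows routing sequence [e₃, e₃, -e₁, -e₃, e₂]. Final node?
(-2, 6, 6)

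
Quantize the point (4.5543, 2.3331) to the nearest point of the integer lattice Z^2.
(5, 2)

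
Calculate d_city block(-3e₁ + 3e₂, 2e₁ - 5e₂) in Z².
13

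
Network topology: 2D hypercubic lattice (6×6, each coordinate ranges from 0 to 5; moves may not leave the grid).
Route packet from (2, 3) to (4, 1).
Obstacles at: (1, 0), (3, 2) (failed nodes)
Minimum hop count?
4
(one shortest path: (2, 3) → (3, 3) → (4, 3) → (4, 2) → (4, 1))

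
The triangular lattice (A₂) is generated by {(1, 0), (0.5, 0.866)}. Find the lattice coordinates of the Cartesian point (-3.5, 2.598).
-5b₁ + 3b₂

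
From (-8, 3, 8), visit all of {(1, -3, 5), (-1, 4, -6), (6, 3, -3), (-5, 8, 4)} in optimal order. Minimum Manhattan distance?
60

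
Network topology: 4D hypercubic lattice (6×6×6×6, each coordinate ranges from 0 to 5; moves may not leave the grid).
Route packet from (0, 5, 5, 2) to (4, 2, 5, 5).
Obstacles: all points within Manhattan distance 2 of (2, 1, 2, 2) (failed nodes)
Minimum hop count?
10
(one shortest path: (0, 5, 5, 2) → (1, 5, 5, 2) → (2, 5, 5, 2) → (3, 5, 5, 2) → (4, 5, 5, 2) → (4, 4, 5, 2) → (4, 3, 5, 2) → (4, 2, 5, 2) → (4, 2, 5, 3) → (4, 2, 5, 4) → (4, 2, 5, 5))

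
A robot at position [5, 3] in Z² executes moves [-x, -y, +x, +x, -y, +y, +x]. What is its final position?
(7, 2)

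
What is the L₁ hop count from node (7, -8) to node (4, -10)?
5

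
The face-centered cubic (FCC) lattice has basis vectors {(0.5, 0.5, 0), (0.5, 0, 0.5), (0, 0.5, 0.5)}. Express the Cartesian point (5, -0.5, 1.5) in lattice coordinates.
3b₁ + 7b₂ - 4b₃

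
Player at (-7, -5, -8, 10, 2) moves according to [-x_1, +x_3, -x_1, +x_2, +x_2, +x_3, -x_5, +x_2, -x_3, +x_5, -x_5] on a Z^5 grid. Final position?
(-9, -2, -7, 10, 1)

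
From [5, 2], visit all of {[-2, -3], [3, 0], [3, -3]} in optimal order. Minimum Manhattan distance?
12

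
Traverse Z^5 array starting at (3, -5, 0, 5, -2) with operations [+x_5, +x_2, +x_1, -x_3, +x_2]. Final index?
(4, -3, -1, 5, -1)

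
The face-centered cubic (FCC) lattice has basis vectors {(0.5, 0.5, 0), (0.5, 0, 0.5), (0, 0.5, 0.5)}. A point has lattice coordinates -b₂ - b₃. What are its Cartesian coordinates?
(-0.5, -0.5, -1)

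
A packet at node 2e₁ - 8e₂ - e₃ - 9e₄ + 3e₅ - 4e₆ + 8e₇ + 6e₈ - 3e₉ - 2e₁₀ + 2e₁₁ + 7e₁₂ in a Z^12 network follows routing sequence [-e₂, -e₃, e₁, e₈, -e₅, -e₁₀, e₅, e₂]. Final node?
(3, -8, -2, -9, 3, -4, 8, 7, -3, -3, 2, 7)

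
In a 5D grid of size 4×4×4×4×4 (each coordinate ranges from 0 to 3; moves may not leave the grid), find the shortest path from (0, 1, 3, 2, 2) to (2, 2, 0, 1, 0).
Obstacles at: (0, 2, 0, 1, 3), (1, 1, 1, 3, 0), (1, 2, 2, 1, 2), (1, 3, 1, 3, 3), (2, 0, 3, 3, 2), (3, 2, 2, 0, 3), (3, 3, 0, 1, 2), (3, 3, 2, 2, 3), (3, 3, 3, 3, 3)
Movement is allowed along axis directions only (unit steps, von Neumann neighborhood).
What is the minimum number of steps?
9
(one shortest path: (0, 1, 3, 2, 2) → (1, 1, 3, 2, 2) → (2, 1, 3, 2, 2) → (2, 2, 3, 2, 2) → (2, 2, 2, 2, 2) → (2, 2, 1, 2, 2) → (2, 2, 0, 2, 2) → (2, 2, 0, 1, 2) → (2, 2, 0, 1, 1) → (2, 2, 0, 1, 0))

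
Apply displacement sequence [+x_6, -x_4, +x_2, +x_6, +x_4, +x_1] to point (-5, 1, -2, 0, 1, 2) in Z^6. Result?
(-4, 2, -2, 0, 1, 4)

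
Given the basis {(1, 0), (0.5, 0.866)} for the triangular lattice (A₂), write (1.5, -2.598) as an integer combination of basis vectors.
3b₁ - 3b₂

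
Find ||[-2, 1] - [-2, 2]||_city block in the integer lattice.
1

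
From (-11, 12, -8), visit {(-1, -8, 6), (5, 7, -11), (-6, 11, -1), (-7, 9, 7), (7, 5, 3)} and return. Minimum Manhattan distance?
114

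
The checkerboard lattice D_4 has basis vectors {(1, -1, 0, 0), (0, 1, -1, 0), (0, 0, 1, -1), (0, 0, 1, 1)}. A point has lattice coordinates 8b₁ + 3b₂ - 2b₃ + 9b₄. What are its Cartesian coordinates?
(8, -5, 4, 11)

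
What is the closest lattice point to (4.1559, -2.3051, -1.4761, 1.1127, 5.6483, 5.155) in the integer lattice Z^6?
(4, -2, -1, 1, 6, 5)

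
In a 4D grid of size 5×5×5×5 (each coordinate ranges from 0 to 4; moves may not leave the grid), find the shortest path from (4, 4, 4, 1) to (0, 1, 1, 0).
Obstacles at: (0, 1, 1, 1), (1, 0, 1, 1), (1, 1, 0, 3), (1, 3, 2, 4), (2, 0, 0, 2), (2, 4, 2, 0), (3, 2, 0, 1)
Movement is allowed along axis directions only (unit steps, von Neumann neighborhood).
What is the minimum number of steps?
11
(one shortest path: (4, 4, 4, 1) → (3, 4, 4, 1) → (2, 4, 4, 1) → (1, 4, 4, 1) → (0, 4, 4, 1) → (0, 3, 4, 1) → (0, 2, 4, 1) → (0, 1, 4, 1) → (0, 1, 3, 1) → (0, 1, 2, 1) → (0, 1, 2, 0) → (0, 1, 1, 0))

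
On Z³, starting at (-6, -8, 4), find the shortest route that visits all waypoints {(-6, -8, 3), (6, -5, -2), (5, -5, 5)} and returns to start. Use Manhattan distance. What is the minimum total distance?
44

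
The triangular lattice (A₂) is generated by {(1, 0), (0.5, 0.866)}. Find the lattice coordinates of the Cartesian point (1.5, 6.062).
-2b₁ + 7b₂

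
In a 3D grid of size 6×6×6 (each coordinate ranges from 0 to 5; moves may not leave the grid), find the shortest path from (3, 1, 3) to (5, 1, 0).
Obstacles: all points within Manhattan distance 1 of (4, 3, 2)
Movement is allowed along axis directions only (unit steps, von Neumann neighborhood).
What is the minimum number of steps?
5
(one shortest path: (3, 1, 3) → (4, 1, 3) → (5, 1, 3) → (5, 1, 2) → (5, 1, 1) → (5, 1, 0))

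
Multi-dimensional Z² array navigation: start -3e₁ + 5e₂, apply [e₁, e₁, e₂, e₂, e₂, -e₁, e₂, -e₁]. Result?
(-3, 9)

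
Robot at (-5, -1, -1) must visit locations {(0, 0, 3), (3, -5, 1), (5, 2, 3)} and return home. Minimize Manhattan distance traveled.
42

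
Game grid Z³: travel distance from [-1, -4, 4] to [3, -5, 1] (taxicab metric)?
8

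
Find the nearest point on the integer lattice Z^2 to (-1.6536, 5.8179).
(-2, 6)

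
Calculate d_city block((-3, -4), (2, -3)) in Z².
6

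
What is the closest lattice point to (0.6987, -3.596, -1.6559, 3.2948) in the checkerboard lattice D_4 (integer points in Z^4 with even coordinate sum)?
(1, -4, -2, 3)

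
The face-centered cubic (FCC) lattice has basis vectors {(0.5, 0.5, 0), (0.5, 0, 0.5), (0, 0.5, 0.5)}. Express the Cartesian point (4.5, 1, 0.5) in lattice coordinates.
5b₁ + 4b₂ - 3b₃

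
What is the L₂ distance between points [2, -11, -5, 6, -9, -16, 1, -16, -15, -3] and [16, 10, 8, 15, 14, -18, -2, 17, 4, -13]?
54.5802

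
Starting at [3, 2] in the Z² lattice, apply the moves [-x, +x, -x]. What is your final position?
(2, 2)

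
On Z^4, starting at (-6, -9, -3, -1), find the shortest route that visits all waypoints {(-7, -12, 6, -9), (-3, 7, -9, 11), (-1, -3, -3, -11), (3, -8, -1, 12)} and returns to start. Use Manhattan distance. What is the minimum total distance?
142
(one optimal route: (-6, -9, -3, -1) → (-7, -12, 6, -9) → (-1, -3, -3, -11) → (-3, 7, -9, 11) → (3, -8, -1, 12) → (-6, -9, -3, -1))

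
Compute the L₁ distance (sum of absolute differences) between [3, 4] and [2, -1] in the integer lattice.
6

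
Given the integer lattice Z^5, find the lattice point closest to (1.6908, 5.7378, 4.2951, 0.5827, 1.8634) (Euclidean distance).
(2, 6, 4, 1, 2)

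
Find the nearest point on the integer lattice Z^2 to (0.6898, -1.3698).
(1, -1)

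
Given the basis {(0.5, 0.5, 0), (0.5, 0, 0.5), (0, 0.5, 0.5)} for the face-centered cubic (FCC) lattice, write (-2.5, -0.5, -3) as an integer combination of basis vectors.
-5b₂ - b₃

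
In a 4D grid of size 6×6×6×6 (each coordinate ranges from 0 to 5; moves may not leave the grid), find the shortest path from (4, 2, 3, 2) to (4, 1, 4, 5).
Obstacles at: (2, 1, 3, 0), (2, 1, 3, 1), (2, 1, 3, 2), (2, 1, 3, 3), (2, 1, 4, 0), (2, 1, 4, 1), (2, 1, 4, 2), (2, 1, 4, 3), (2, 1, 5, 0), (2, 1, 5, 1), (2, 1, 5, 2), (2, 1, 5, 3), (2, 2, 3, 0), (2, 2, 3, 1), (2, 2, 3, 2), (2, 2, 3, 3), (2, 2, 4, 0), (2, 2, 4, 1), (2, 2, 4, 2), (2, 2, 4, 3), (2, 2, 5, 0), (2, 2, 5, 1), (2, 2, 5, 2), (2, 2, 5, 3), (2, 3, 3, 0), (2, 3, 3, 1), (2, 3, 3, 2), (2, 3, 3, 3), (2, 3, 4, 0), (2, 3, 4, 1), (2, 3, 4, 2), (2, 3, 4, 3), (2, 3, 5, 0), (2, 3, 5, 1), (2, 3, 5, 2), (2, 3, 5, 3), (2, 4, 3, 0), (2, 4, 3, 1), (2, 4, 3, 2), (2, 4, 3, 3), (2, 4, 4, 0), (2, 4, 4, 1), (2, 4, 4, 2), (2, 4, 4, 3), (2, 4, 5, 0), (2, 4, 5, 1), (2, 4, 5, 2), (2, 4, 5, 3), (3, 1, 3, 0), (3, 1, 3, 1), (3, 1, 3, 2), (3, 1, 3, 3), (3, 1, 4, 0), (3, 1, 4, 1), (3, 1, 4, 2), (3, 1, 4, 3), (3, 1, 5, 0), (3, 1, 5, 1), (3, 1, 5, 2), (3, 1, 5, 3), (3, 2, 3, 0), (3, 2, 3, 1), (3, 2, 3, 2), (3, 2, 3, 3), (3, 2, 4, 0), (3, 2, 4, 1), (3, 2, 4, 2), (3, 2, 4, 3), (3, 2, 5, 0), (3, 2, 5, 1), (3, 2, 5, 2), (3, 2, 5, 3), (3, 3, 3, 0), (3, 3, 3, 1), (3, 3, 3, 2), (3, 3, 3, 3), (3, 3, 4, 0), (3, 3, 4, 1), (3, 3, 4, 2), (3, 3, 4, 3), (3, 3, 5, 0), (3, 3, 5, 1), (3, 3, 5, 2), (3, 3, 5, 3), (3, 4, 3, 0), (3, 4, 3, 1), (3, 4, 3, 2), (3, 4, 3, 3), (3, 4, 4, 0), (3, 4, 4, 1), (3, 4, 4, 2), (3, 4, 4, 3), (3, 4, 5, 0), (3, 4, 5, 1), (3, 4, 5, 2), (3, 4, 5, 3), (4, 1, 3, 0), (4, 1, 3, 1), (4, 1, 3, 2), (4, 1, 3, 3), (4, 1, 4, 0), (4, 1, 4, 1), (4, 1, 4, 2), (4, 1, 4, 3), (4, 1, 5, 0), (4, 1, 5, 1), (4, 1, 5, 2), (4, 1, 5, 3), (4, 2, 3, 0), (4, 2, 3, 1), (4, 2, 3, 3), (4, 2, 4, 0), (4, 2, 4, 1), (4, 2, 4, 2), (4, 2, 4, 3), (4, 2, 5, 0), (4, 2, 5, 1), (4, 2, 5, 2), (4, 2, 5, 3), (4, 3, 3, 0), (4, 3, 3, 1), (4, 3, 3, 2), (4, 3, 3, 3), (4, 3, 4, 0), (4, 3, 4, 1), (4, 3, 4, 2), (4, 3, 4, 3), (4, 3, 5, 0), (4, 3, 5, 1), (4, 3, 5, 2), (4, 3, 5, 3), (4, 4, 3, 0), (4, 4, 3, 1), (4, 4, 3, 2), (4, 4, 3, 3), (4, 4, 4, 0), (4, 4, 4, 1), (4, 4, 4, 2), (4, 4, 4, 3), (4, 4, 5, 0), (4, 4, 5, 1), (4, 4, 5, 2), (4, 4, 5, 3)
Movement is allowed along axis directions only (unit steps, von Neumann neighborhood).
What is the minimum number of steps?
7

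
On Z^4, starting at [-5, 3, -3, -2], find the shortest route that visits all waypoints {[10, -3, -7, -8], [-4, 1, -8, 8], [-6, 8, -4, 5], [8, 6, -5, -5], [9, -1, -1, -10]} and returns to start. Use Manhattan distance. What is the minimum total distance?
114
(one optimal route: (-5, 3, -3, -2) → (-6, 8, -4, 5) → (-4, 1, -8, 8) → (10, -3, -7, -8) → (9, -1, -1, -10) → (8, 6, -5, -5) → (-5, 3, -3, -2))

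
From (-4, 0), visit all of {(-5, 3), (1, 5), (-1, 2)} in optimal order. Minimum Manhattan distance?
14
(one optimal route: (-4, 0) → (-5, 3) → (-1, 2) → (1, 5))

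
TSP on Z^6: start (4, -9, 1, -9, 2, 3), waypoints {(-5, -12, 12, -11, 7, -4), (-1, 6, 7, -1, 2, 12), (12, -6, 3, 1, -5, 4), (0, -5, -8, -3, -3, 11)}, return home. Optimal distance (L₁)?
198
(one optimal route: (4, -9, 1, -9, 2, 3) → (-5, -12, 12, -11, 7, -4) → (-1, 6, 7, -1, 2, 12) → (0, -5, -8, -3, -3, 11) → (12, -6, 3, 1, -5, 4) → (4, -9, 1, -9, 2, 3))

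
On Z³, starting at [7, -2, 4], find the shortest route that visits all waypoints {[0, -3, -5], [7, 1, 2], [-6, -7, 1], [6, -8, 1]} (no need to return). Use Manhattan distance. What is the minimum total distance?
45
(one optimal route: (7, -2, 4) → (7, 1, 2) → (6, -8, 1) → (-6, -7, 1) → (0, -3, -5))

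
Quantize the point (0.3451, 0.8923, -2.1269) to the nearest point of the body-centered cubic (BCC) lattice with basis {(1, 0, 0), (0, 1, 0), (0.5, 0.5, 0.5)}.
(0, 1, -2)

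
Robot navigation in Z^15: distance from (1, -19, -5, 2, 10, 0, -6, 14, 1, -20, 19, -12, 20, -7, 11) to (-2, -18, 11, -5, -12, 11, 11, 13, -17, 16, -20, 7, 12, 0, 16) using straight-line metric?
69.6419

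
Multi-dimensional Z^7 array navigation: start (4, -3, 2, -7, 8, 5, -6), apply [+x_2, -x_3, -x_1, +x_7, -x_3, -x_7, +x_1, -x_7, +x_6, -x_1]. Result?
(3, -2, 0, -7, 8, 6, -7)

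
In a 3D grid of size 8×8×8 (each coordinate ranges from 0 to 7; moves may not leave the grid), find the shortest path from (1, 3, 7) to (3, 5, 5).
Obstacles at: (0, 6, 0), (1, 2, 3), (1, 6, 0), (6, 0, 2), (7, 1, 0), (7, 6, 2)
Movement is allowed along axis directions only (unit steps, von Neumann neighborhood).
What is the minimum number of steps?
6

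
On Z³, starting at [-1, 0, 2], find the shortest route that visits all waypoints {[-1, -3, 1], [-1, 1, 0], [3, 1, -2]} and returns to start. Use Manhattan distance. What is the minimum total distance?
24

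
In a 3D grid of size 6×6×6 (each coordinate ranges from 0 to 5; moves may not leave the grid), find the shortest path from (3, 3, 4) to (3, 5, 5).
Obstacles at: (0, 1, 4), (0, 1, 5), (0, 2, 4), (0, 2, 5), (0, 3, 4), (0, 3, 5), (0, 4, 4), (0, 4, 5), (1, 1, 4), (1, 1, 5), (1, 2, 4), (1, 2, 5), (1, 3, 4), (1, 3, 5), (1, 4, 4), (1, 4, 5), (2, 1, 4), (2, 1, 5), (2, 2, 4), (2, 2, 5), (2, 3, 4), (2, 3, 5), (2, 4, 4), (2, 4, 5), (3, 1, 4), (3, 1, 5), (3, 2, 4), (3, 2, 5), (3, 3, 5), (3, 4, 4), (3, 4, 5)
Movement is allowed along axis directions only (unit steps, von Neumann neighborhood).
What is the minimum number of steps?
5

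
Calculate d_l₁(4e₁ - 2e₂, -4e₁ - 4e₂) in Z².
10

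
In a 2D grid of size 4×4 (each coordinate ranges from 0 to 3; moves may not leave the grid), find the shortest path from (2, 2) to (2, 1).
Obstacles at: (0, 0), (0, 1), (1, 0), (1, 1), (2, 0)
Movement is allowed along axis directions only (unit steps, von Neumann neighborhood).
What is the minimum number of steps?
1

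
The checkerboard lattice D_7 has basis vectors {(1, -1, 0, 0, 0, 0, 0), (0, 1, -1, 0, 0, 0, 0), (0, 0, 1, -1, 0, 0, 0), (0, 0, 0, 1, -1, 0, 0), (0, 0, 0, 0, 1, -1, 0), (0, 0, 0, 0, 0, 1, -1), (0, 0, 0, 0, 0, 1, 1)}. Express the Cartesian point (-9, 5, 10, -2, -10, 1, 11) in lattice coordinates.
-9b₁ - 4b₂ + 6b₃ + 4b₄ - 6b₅ - 8b₆ + 3b₇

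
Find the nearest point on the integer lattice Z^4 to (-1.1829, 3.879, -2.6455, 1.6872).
(-1, 4, -3, 2)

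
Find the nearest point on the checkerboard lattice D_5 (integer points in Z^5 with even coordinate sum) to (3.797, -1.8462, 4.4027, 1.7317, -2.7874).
(4, -2, 5, 2, -3)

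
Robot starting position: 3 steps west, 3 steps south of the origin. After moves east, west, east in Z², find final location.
(-2, -3)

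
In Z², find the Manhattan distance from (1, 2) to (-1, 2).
2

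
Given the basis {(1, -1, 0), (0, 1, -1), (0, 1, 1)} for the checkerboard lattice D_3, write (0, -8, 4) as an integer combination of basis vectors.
-6b₂ - 2b₃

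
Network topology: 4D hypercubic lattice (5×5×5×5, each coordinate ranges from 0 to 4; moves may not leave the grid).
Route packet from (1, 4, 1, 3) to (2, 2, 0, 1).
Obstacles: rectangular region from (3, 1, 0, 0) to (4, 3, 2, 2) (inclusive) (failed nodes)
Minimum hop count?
6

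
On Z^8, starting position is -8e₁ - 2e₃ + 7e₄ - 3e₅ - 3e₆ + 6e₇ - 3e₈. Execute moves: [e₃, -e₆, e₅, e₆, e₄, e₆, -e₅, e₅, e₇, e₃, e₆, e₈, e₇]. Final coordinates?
(-8, 0, 0, 8, -2, -1, 8, -2)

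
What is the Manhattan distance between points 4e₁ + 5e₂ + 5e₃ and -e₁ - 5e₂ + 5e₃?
15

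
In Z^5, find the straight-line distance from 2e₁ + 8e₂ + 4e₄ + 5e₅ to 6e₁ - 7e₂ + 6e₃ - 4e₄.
19.1311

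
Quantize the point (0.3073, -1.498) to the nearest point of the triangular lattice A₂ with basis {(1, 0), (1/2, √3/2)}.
(0, -1.732)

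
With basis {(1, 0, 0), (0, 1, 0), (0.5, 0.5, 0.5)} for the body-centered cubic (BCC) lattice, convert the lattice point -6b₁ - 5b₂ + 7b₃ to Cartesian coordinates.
(-2.5, -1.5, 3.5)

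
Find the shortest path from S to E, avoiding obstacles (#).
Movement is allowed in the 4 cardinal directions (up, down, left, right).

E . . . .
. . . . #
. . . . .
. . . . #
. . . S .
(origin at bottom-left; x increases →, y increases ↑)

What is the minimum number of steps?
7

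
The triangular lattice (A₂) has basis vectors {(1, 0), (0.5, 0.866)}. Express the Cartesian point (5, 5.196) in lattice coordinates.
2b₁ + 6b₂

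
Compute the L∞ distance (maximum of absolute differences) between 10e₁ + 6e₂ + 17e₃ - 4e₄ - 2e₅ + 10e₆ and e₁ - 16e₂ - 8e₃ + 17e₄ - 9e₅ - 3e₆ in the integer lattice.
25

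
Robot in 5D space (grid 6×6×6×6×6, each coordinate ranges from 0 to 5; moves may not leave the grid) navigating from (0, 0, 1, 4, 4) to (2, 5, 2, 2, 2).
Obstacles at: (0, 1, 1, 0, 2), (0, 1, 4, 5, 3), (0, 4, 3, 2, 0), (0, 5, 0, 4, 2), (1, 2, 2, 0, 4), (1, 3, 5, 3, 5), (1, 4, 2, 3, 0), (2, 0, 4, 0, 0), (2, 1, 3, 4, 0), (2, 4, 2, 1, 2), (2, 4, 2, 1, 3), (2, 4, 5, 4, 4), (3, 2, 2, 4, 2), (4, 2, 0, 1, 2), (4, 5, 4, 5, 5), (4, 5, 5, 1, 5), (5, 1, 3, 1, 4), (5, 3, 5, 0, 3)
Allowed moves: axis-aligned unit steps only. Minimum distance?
12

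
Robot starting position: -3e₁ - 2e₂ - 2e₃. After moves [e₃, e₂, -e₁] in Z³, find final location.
(-4, -1, -1)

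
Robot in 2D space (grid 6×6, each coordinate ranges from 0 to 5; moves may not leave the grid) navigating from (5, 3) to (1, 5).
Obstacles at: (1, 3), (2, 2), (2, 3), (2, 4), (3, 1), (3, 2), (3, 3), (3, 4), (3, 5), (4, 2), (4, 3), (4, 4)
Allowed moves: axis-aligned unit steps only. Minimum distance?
14
(one shortest path: (5, 3) → (5, 2) → (5, 1) → (4, 1) → (4, 0) → (3, 0) → (2, 0) → (1, 0) → (0, 0) → (0, 1) → (0, 2) → (0, 3) → (0, 4) → (1, 4) → (1, 5))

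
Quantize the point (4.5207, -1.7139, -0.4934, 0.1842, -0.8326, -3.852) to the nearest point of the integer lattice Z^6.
(5, -2, 0, 0, -1, -4)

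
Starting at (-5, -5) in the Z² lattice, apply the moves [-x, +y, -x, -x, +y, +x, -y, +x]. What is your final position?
(-6, -4)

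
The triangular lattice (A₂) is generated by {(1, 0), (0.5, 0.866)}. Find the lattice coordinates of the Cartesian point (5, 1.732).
4b₁ + 2b₂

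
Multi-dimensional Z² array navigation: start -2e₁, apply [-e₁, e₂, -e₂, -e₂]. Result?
(-3, -1)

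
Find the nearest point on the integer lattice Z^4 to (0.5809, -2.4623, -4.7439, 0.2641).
(1, -2, -5, 0)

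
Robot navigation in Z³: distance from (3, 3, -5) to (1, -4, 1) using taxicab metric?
15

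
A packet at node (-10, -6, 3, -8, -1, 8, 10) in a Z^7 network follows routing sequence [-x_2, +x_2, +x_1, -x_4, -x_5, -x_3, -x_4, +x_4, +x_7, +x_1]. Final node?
(-8, -6, 2, -9, -2, 8, 11)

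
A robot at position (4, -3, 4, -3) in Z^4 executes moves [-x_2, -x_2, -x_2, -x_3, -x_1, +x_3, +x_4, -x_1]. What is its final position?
(2, -6, 4, -2)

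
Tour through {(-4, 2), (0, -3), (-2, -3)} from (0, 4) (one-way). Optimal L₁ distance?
15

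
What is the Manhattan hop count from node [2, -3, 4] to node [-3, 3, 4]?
11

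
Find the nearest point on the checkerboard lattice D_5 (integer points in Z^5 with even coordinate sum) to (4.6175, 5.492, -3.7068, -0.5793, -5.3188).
(5, 5, -4, -1, -5)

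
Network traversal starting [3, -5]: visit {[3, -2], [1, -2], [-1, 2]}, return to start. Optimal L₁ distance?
22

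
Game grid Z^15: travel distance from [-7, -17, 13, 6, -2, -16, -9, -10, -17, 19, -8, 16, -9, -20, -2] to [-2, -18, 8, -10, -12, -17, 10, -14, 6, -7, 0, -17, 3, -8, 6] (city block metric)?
183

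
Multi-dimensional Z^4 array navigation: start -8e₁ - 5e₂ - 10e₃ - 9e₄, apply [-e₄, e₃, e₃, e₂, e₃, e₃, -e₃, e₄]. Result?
(-8, -4, -7, -9)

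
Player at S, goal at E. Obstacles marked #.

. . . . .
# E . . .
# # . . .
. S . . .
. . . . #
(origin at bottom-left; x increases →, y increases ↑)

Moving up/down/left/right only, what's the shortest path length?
4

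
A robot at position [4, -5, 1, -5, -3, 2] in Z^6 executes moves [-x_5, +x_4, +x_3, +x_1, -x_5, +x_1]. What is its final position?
(6, -5, 2, -4, -5, 2)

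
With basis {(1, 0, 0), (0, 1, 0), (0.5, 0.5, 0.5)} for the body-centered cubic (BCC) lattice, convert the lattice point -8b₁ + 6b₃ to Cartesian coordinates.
(-5, 3, 3)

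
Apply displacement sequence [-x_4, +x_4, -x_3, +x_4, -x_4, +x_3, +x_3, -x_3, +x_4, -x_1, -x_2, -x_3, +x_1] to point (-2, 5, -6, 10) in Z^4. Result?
(-2, 4, -7, 11)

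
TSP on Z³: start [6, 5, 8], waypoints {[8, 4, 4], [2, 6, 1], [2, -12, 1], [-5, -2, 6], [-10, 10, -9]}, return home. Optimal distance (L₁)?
124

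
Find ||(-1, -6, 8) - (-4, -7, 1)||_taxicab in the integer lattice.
11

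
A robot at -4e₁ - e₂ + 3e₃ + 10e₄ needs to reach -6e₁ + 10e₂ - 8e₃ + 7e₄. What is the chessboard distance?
11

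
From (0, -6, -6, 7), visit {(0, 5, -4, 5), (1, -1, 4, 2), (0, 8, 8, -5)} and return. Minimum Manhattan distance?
82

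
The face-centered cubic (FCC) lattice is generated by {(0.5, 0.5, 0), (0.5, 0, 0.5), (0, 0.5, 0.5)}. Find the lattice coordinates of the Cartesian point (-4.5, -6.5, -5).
-6b₁ - 3b₂ - 7b₃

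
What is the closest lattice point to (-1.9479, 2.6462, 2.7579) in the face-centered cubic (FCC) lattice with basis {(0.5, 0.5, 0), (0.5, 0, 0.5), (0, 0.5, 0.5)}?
(-2, 2.5, 2.5)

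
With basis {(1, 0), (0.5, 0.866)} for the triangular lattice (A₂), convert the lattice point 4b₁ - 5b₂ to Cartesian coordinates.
(1.5, -4.33)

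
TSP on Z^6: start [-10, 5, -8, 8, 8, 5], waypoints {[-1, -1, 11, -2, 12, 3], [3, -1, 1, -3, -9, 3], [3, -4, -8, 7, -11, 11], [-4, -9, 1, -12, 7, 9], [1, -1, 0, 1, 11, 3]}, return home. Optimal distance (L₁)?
220
(one optimal route: (-10, 5, -8, 8, 8, 5) → (3, -4, -8, 7, -11, 11) → (3, -1, 1, -3, -9, 3) → (1, -1, 0, 1, 11, 3) → (-1, -1, 11, -2, 12, 3) → (-4, -9, 1, -12, 7, 9) → (-10, 5, -8, 8, 8, 5))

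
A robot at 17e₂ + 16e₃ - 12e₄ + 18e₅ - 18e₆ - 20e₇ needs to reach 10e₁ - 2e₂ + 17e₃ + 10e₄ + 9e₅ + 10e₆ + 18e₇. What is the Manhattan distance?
127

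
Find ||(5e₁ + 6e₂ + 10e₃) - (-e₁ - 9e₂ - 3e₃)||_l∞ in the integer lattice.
15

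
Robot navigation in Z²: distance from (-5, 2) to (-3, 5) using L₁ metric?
5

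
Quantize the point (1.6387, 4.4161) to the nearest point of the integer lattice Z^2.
(2, 4)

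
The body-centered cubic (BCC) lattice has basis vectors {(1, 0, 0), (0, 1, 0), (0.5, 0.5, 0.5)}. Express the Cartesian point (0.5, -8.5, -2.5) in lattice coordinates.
3b₁ - 6b₂ - 5b₃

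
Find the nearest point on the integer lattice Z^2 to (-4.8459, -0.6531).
(-5, -1)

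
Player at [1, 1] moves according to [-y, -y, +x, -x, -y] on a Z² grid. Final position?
(1, -2)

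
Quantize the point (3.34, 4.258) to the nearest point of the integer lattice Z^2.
(3, 4)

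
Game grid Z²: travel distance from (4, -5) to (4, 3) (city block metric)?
8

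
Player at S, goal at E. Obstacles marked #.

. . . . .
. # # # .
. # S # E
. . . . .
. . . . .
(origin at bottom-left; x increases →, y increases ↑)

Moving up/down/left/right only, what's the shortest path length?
4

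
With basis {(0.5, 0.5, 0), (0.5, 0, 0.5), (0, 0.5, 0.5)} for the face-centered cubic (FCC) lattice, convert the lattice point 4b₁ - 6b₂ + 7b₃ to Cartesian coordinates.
(-1, 5.5, 0.5)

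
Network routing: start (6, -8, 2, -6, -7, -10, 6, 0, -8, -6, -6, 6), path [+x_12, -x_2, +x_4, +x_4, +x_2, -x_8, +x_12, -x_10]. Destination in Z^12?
(6, -8, 2, -4, -7, -10, 6, -1, -8, -7, -6, 8)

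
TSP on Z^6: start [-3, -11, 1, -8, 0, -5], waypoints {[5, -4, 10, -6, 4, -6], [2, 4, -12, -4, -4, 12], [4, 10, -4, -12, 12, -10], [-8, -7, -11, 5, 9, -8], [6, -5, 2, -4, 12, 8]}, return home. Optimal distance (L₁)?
278
(one optimal route: (-3, -11, 1, -8, 0, -5) → (5, -4, 10, -6, 4, -6) → (6, -5, 2, -4, 12, 8) → (2, 4, -12, -4, -4, 12) → (4, 10, -4, -12, 12, -10) → (-8, -7, -11, 5, 9, -8) → (-3, -11, 1, -8, 0, -5))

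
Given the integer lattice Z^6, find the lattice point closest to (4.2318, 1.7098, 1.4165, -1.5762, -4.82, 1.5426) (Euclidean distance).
(4, 2, 1, -2, -5, 2)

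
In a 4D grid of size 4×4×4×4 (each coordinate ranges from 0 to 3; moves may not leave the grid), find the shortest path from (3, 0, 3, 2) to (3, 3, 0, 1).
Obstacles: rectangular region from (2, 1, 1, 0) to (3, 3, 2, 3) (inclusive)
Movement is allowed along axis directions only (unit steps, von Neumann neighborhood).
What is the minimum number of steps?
7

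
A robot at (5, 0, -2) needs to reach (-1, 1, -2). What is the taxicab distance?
7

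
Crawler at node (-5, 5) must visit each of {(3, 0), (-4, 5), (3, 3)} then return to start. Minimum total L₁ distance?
26
(one optimal route: (-5, 5) → (3, 0) → (3, 3) → (-4, 5) → (-5, 5))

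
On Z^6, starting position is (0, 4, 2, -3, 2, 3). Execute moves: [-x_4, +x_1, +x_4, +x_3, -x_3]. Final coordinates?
(1, 4, 2, -3, 2, 3)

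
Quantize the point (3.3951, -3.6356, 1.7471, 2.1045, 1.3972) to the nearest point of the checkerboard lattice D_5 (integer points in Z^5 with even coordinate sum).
(3, -4, 2, 2, 1)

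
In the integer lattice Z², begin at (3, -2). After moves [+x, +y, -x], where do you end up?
(3, -1)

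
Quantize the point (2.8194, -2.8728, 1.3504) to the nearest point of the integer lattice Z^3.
(3, -3, 1)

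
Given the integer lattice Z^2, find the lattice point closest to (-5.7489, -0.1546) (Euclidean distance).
(-6, 0)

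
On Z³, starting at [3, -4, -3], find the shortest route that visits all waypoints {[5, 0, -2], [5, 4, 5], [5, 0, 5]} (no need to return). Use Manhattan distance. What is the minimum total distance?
18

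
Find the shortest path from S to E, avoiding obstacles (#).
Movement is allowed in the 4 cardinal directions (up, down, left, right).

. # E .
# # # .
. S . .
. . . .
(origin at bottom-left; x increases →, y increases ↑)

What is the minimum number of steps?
5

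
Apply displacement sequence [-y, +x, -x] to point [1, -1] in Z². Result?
(1, -2)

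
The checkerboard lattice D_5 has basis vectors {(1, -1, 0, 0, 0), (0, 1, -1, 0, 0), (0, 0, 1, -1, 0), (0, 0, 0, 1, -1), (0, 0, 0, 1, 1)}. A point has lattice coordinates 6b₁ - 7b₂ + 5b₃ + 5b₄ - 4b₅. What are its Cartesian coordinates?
(6, -13, 12, -4, -9)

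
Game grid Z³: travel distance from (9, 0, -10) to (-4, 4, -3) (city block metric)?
24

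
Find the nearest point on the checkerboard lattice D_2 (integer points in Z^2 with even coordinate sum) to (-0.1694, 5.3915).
(0, 6)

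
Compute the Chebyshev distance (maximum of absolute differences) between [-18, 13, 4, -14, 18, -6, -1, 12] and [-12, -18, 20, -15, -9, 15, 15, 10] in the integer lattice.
31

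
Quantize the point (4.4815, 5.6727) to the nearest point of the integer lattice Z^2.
(4, 6)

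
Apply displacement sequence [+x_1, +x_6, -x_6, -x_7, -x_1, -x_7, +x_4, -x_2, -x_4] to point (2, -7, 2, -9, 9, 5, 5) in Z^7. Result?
(2, -8, 2, -9, 9, 5, 3)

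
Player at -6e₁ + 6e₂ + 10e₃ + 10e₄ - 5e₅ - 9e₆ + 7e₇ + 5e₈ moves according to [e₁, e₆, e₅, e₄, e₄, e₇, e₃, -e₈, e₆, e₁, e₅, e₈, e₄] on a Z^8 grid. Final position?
(-4, 6, 11, 13, -3, -7, 8, 5)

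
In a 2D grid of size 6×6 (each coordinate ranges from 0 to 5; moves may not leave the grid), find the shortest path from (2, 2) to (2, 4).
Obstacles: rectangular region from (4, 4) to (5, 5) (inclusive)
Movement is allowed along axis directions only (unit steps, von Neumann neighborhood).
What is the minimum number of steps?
2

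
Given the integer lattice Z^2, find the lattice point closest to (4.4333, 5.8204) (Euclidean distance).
(4, 6)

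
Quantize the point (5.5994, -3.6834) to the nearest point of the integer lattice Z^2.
(6, -4)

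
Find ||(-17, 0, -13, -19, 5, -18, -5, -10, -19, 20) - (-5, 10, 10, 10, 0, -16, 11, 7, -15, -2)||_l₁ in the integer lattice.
140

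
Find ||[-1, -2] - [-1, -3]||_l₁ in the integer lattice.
1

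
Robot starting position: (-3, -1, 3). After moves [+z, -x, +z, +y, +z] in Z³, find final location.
(-4, 0, 6)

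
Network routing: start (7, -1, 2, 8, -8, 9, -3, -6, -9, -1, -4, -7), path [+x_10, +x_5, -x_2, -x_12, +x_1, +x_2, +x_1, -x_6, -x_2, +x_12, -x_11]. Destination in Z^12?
(9, -2, 2, 8, -7, 8, -3, -6, -9, 0, -5, -7)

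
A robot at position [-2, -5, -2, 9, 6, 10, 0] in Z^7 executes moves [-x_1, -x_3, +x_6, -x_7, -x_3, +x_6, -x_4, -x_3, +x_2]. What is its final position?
(-3, -4, -5, 8, 6, 12, -1)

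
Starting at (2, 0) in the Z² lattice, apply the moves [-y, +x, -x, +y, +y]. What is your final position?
(2, 1)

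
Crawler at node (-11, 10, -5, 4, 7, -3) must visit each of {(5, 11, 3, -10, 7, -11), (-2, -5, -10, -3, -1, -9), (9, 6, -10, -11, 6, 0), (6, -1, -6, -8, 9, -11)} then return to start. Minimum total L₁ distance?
192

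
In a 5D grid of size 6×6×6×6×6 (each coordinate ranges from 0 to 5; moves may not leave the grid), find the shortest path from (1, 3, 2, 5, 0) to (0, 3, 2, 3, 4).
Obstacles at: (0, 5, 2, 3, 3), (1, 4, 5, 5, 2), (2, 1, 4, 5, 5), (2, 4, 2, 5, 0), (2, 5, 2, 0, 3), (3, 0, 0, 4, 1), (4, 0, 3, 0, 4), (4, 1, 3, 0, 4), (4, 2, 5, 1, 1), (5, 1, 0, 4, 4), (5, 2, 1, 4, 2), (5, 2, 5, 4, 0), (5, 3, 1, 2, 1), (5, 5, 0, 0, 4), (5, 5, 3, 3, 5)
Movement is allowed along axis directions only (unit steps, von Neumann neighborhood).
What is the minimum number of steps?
7
(one shortest path: (1, 3, 2, 5, 0) → (0, 3, 2, 5, 0) → (0, 3, 2, 4, 0) → (0, 3, 2, 3, 0) → (0, 3, 2, 3, 1) → (0, 3, 2, 3, 2) → (0, 3, 2, 3, 3) → (0, 3, 2, 3, 4))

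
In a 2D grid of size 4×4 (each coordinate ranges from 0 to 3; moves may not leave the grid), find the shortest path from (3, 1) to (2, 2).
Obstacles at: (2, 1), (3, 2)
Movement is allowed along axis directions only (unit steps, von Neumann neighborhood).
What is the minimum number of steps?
6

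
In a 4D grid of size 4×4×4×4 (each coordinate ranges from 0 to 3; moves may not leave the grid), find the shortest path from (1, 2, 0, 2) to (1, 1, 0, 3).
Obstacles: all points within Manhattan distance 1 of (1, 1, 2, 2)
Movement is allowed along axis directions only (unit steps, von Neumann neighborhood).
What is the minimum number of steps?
2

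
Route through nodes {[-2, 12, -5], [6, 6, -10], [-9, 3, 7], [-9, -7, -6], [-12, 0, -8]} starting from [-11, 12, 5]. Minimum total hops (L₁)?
92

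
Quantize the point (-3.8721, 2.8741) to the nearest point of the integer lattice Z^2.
(-4, 3)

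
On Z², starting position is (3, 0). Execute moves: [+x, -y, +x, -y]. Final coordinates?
(5, -2)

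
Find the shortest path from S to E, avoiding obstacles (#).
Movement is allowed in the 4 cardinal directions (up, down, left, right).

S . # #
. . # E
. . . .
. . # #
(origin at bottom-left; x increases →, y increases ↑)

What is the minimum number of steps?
6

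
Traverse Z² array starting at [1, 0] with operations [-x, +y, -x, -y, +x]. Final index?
(0, 0)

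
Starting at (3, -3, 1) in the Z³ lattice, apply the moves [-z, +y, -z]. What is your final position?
(3, -2, -1)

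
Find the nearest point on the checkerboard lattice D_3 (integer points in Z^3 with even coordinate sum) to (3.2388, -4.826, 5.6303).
(3, -5, 6)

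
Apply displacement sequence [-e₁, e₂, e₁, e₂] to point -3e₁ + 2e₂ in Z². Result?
(-3, 4)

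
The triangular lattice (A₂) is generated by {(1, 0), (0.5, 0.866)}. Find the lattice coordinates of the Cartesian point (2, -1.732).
3b₁ - 2b₂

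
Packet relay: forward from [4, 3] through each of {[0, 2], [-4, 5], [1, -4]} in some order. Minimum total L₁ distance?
24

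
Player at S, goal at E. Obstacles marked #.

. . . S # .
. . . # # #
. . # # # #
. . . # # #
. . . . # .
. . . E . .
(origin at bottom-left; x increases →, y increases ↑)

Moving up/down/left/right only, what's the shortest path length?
9
(one shortest path: (3, 5) → (2, 5) → (1, 5) → (1, 4) → (1, 3) → (1, 2) → (2, 2) → (2, 1) → (3, 1) → (3, 0))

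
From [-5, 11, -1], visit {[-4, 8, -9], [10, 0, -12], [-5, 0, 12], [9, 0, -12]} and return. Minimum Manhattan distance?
100
(one optimal route: (-5, 11, -1) → (-4, 8, -9) → (10, 0, -12) → (9, 0, -12) → (-5, 0, 12) → (-5, 11, -1))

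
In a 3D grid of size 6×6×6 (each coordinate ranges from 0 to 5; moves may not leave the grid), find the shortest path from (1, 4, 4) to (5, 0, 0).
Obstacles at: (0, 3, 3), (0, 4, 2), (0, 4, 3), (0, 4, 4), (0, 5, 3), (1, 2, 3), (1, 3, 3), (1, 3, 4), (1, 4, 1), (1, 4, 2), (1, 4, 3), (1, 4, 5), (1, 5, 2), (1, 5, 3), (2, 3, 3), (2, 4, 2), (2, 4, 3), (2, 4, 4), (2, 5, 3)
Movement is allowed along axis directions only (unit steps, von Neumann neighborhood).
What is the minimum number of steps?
14
(one shortest path: (1, 4, 4) → (1, 5, 4) → (2, 5, 4) → (3, 5, 4) → (4, 5, 4) → (5, 5, 4) → (5, 4, 4) → (5, 3, 4) → (5, 2, 4) → (5, 1, 4) → (5, 0, 4) → (5, 0, 3) → (5, 0, 2) → (5, 0, 1) → (5, 0, 0))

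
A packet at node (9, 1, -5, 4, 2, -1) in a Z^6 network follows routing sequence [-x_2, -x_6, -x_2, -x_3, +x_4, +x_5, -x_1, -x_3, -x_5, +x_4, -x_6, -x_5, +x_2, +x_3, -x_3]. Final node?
(8, 0, -7, 6, 1, -3)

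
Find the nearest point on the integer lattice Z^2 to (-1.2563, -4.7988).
(-1, -5)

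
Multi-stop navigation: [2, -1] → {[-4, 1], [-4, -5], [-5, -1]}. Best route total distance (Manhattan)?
16
(one optimal route: (2, -1) → (-4, 1) → (-5, -1) → (-4, -5))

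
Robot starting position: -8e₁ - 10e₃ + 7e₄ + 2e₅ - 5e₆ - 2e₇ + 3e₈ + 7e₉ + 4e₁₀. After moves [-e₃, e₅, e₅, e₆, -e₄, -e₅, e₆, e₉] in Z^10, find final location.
(-8, 0, -11, 6, 3, -3, -2, 3, 8, 4)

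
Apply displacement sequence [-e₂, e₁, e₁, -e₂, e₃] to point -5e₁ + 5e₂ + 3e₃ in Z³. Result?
(-3, 3, 4)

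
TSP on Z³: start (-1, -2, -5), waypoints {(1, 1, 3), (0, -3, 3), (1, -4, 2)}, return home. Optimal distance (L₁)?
32
(one optimal route: (-1, -2, -5) → (1, 1, 3) → (0, -3, 3) → (1, -4, 2) → (-1, -2, -5))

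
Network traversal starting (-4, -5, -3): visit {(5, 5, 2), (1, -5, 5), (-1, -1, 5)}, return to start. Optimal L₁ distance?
58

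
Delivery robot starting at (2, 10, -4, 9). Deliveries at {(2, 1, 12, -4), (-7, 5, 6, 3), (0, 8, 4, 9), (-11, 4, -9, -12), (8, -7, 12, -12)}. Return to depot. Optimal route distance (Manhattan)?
174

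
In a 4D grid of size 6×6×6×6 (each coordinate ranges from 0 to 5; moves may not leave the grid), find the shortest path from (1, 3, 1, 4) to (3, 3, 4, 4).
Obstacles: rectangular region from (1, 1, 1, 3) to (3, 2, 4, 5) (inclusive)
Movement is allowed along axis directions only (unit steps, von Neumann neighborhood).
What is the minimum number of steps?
5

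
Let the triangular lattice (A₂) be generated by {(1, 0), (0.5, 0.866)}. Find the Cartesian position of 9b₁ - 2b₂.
(8, -1.732)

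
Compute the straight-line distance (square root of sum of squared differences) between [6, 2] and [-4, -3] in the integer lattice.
11.1803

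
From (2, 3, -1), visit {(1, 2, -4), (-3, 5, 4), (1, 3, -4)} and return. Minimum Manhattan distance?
32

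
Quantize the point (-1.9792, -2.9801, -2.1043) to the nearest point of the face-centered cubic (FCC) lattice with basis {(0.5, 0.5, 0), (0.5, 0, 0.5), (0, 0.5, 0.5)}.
(-2, -3, -2)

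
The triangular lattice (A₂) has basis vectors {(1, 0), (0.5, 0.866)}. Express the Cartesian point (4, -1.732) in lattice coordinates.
5b₁ - 2b₂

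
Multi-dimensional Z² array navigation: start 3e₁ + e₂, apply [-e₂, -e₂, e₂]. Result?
(3, 0)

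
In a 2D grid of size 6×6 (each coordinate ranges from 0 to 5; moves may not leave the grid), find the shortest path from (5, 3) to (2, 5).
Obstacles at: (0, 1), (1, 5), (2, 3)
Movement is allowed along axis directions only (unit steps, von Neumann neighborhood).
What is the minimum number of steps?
5
(one shortest path: (5, 3) → (4, 3) → (3, 3) → (3, 4) → (2, 4) → (2, 5))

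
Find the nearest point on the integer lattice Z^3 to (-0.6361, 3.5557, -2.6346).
(-1, 4, -3)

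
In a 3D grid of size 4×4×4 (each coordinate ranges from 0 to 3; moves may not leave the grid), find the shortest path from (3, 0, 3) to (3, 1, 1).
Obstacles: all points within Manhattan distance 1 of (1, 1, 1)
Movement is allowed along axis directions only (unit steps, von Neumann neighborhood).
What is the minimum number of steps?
3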